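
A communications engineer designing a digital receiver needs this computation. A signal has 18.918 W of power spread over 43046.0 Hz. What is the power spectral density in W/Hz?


Power spectral density:
PSD = P / BW
    = 18.918 / 43046.0
    = 0.00043948 W/Hz

0.00043948 W/Hz


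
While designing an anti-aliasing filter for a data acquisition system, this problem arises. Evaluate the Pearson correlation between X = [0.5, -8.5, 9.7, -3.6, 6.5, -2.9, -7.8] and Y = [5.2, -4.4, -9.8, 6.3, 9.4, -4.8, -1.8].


Pearson correlation coefficient (population):
r = cov(X,Y) / (std(X) * std(Y))
Mean X = -0.8714, Mean Y = 0.0143
Cov(X,Y) = 1.629592
Std(X) = 6.388989, Std(Y) = 6.511183
r = 0.0392

0.0392


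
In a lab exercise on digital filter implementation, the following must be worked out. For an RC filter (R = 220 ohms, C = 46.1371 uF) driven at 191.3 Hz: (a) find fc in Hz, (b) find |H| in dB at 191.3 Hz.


Step 1 — cutoff frequency:
fc = 1 / (2*pi*R*C)
C = 46.1371 uF = 4.61371e-05 F
fc = 1 / (2*pi*220*4.61371e-05)
   = 15.68 Hz

Step 2 — magnitude at f = 191.3 Hz:
|H(f)| = 1 / sqrt(1 + (f/fc)^2)
f/fc = 191.3 / 15.68 = 12.200255
|H| = 1 / sqrt(1 + 148.846222) = 0.0816915
|H|_dB = 20*log10(0.0816915) = -21.76 dB

fc = 15.68 Hz; |H(191.3 Hz)| = -21.76 dB


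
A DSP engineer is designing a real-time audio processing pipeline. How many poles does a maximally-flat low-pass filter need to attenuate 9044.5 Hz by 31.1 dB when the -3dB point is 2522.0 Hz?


Butterworth filter order formula:
n = log10(10^(A/10) - 1) / (2 * log10(f_stop/f_pass))
10^(31.1/10) - 1 = 1287.2496
f_stop/f_pass = 9044.5 / 2522.0 = 3.5862
n = 2.8033 -> ceil = 3

3


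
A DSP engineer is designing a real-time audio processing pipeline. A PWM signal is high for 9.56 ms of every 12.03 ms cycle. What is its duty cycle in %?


Duty cycle as a percentage:
DC = (t_on / T) * 100
   = (9.56 / 12.03) * 100
   = 0.79468 * 100
   = 79.47 %

79.47 %


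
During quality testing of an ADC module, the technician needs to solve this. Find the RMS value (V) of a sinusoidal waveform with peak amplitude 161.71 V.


RMS voltage for a sinusoidal waveform:
V_rms = V_peak / sqrt(2)
      = 161.71 / 1.414214
      = 114.346 V

114.346 V


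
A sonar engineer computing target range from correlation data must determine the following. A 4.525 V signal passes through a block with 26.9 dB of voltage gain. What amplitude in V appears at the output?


Output voltage from dB gain:
V_out = V_in * 10^(gain_dB / 20)
      = 4.525 * 10^(26.9 / 20)
      = 4.525 * 22.130947
      = 100.1425 V

100.1425 V


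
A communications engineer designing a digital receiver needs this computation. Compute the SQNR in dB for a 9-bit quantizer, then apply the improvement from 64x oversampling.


Step 1 — baseline SQNR at Nyquist:
SQNR_base = 6.02*N + 1.76
          = 6.02*9 + 1.76
          = 55.94 dB

Step 2 — oversampling processing gain:
G = 10*log10(OSR) = 10*log10(64) = 18.06 dB

Step 3 — total:
SQNR_total = 55.94 + 18.06 = 74.0 dB

Base SQNR = 55.94 dB; oversampled SQNR = 74.0 dB


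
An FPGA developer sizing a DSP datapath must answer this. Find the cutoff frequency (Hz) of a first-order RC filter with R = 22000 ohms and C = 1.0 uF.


Cutoff frequency of a first-order RC filter:
fc = 1 / (2 * pi * R * C)
C = 1.0 uF = 1e-06 F
fc = 1 / (2 * pi * 22000 * 1e-06)
   = 1 / 0.13823007675795
   = 7.234316 Hz

7.234316 Hz


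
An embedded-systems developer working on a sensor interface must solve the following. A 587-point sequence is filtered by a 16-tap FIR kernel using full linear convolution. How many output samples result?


Linear convolution output length:
L = N + M - 1
  = 587 + 16 - 1
  = 602 samples

602


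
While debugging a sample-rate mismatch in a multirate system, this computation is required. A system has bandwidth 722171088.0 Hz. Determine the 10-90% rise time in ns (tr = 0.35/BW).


Rise time from bandwidth relationship:
tr = 0.35 / BW
   = 0.35 / 722171088.0
   = 4.846496984e-10 s
   = 0.4846 ns

0.4846 ns


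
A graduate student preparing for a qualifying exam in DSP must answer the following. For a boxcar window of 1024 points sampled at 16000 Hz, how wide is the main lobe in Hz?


Main lobe width for a rectangular window:
Width = 2 * fs / N
      = 2 * 16000 / 1024
      = 32000 / 1024
      = 31.25 Hz

31.25 Hz


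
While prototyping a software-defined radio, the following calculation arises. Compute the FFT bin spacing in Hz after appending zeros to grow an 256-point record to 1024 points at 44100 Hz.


Frequency resolution after zero-padding:
N_padded = 256 * 4 = 1024
df = fs / N_padded
   = 44100 / 1024
   = 43.0664 Hz

43.0664 Hz


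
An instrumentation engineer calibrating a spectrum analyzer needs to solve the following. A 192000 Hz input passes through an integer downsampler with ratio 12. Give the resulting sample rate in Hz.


Decimation reduces the sample rate:
fs_out = fs_in / M
       = 192000 / 12
       = 16000.0 Hz

16000.0 Hz


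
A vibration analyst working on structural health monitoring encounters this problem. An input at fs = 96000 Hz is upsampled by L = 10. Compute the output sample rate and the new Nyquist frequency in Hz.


Step 1 — output sample rate after interpolation by L:
fs_out = L * fs_in = 10 * 96000 = 960000 Hz

Step 2 — Nyquist frequency of the output stream:
f_Nyq = fs_out / 2 = 960000 / 2 = 480000.0 Hz

fs_out = 960000 Hz; f_Nyquist = 480000.0 Hz


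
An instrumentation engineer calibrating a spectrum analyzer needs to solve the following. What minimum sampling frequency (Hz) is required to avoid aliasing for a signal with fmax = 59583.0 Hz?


The Nyquist rate is twice the maximum frequency component.
fs_min = 2 * fmax
      = 2 * 59583.0
      = 119166.0 Hz

119166.0


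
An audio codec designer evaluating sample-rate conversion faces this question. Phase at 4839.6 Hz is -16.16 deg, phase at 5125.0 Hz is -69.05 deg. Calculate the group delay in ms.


Group delay from phase difference:
tau = -d(phi)/d(omega)
d(phi) = -52.89 deg = -0.923105 rad
d(omega) = 2*pi*(5125.0 - 4839.6) = 1793.2211 rad/s
tau = -(-0.923105) / 1793.2211
    = 0.5148 ms

0.5148 ms


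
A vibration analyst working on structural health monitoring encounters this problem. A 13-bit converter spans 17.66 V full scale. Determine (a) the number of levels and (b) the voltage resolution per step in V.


Step 1 — number of quantization levels:
L = 2^N = 2^13 = 8192

Step 2 — LSB step size:
delta = Vfs / L
      = 17.66 / 8192
      = 0.00215576 V

Levels = 8192; step size = 0.00215576 V


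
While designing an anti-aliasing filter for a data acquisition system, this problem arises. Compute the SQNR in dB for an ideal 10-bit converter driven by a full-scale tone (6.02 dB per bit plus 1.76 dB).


Theoretical SNR for a full-scale sinusoid:
SNR = 6.02 * N + 1.76
    = 6.02 * 10 + 1.76
    = 60.2 + 1.76
    = 61.96 dB

61.96 dB


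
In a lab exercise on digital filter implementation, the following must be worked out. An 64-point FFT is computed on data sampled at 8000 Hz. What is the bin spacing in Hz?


DFT frequency resolution:
df = fs / N
   = 8000 / 64
   = 125.0 Hz

125.0 Hz


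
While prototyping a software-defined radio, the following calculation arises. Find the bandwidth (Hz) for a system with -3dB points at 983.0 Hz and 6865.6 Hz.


Bandwidth is the difference of -3dB frequencies:
BW = f_high - f_low
   = 6865.6 - 983.0
   = 5882.6 Hz

5882.6 Hz


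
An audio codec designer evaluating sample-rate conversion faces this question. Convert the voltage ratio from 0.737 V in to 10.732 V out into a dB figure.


Voltage gain in dB:
G = 20 * log10(Vout / Vin)
  = 20 * log10(10.732 / 0.737)
  = 20 * log10(14.561737)
  = 20 * 1.163213
  = 23.26 dB

23.26 dB


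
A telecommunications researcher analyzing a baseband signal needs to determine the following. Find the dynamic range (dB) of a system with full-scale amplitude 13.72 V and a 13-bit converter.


Dynamic range from full-scale to LSB:
V_min = V_max / 2^bits = 13.72 / 2^13
DR = 20 * log10(V_max / V_min)
   = 20 * log10(2^13)
   = 20 * 13 * log10(2)
   = 78.27 dB

78.27 dB


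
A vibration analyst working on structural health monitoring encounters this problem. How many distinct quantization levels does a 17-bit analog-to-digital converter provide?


Number of quantization levels = 2^N
= 2^17
= 131072

131072


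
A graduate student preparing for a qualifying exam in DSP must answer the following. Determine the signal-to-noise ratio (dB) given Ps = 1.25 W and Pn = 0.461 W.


SNR in decibels:
SNR = 10 * log10(Ps / Pn)
    = 10 * log10(1.25 / 0.461)
    = 10 * log10(2.7115)
    = 10 * 0.4332
    = 4.33 dB

4.33 dB


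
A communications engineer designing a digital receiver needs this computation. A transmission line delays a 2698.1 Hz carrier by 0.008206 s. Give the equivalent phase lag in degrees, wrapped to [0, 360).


Phase shift from frequency and time delay:
phi = 360 * f * t_delay
    = 360 * 2698.1 * 0.008206
    = 7970.62 degrees
    mod 360 = 50.62 degrees

50.62 degrees


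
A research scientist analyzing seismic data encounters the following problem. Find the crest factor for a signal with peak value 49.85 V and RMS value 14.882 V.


Crest factor is the ratio of peak to RMS:
CF = V_peak / V_rms
   = 49.85 / 14.882
   = 3.3497

3.3497


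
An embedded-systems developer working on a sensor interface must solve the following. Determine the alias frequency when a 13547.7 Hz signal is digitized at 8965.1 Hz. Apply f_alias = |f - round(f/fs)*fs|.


Compute the nearest integer multiple of fs to the signal:
n = round(13547.7 / 8965.1) = 2
f_alias = |13547.7 - 2 * 8965.1|
        = |13547.7 - 17930.2|
        = 4382.5 Hz

4382.5


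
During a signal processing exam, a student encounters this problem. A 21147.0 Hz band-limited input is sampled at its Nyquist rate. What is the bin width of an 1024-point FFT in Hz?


Step 1 — Nyquist sampling rate:
fs = 2 * fmax = 2 * 21147.0 = 42294.0 Hz

Step 2 — DFT bin spacing:
df = fs / N = 42294.0 / 1024 = 41.3027 Hz

41.3027 Hz


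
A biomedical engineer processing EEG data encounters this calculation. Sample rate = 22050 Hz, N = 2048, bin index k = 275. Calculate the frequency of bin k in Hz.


Frequency of DFT bin k:
f_k = k * fs / N
    = 275 * 22050 / 2048
    = 6063750 / 2048
    = 2960.815 Hz

2960.815 Hz


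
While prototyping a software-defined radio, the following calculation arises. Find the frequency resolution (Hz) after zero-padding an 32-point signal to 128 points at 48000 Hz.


Frequency resolution after zero-padding:
N_padded = 32 * 4 = 128
df = fs / N_padded
   = 48000 / 128
   = 375.0 Hz

375.0 Hz


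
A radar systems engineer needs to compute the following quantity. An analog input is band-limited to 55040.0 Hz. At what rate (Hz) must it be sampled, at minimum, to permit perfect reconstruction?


The Nyquist rate is twice the maximum frequency component.
fs_min = 2 * fmax
      = 2 * 55040.0
      = 110080.0 Hz

110080.0


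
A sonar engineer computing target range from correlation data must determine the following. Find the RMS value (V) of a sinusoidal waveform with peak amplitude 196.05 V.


RMS voltage for a sinusoidal waveform:
V_rms = V_peak / sqrt(2)
      = 196.05 / 1.414214
      = 138.628 V

138.628 V


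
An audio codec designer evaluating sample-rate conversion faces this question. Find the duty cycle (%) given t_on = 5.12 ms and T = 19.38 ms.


Duty cycle as a percentage:
DC = (t_on / T) * 100
   = (5.12 / 19.38) * 100
   = 0.26419 * 100
   = 26.42 %

26.42 %


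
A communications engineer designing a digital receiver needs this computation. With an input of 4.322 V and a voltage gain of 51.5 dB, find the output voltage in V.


Output voltage from dB gain:
V_out = V_in * 10^(gain_dB / 20)
      = 4.322 * 10^(51.5 / 20)
      = 4.322 * 375.837404
      = 1624.3693 V

1624.3693 V


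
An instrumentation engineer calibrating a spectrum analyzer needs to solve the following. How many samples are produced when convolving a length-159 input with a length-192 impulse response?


Linear convolution output length:
L = N + M - 1
  = 159 + 192 - 1
  = 350 samples

350


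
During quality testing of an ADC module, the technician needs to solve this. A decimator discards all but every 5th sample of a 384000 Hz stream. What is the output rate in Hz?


Decimation reduces the sample rate:
fs_out = fs_in / M
       = 384000 / 5
       = 76800.0 Hz

76800.0 Hz


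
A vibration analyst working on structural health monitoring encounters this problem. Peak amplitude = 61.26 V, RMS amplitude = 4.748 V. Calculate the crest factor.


Crest factor is the ratio of peak to RMS:
CF = V_peak / V_rms
   = 61.26 / 4.748
   = 12.9023

12.9023


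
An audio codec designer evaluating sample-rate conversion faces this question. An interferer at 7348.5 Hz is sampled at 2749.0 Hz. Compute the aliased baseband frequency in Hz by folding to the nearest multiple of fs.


Compute the nearest integer multiple of fs to the signal:
n = round(7348.5 / 2749.0) = 3
f_alias = |7348.5 - 3 * 2749.0|
        = |7348.5 - 8247.0|
        = 898.5 Hz

898.5


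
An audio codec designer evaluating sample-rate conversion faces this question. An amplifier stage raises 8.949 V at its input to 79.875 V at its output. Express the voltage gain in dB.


Voltage gain in dB:
G = 20 * log10(Vout / Vin)
  = 20 * log10(79.875 / 8.949)
  = 20 * log10(8.925578)
  = 20 * 0.950636
  = 19.01 dB

19.01 dB


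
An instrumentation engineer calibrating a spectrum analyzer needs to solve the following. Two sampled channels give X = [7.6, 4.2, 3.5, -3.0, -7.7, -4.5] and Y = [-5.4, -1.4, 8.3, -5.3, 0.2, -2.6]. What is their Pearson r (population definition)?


Pearson correlation coefficient (population):
r = cov(X,Y) / (std(X) * std(Y))
Mean X = 0.0167, Mean Y = -1.0333
Cov(X,Y) = 1.382222
Std(X) = 5.418923, Std(Y) = 4.627694
r = 0.0551

0.0551


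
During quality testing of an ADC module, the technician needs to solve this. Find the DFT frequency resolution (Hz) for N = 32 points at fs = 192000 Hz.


DFT frequency resolution:
df = fs / N
   = 192000 / 32
   = 6000.0 Hz

6000.0 Hz


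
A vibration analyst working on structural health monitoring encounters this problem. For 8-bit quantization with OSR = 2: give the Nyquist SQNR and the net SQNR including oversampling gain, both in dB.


Step 1 — baseline SQNR at Nyquist:
SQNR_base = 6.02*N + 1.76
          = 6.02*8 + 1.76
          = 49.92 dB

Step 2 — oversampling processing gain:
G = 10*log10(OSR) = 10*log10(2) = 3.01 dB

Step 3 — total:
SQNR_total = 49.92 + 3.01 = 52.93 dB

Base SQNR = 49.92 dB; oversampled SQNR = 52.93 dB


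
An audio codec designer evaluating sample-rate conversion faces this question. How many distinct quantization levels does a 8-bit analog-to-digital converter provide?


Number of quantization levels = 2^N
= 2^8
= 256

256


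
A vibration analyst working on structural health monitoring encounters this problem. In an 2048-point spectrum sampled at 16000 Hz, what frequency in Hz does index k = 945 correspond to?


Frequency of DFT bin k:
f_k = k * fs / N
    = 945 * 16000 / 2048
    = 15120000 / 2048
    = 7382.812 Hz

7382.812 Hz


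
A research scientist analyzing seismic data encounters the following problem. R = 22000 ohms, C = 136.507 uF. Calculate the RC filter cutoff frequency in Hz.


Cutoff frequency of a first-order RC filter:
fc = 1 / (2 * pi * R * C)
C = 136.507 uF = 0.000136507 F
fc = 1 / (2 * pi * 22000 * 0.000136507)
   = 1 / 18.869373087998
   = 0.052996 Hz

0.052996 Hz


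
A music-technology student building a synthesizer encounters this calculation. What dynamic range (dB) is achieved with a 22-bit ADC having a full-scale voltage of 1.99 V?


Dynamic range from full-scale to LSB:
V_min = V_max / 2^bits = 1.99 / 2^22
DR = 20 * log10(V_max / V_min)
   = 20 * log10(2^22)
   = 20 * 22 * log10(2)
   = 132.45 dB

132.45 dB


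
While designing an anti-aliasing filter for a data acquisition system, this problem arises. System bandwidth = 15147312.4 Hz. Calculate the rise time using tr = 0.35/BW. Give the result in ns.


Rise time from bandwidth relationship:
tr = 0.35 / BW
   = 0.35 / 15147312.4
   = 2.310640929e-08 s
   = 23.1064 ns

23.1064 ns


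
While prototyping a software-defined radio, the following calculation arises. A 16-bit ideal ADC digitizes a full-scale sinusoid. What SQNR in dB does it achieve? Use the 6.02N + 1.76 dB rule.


Theoretical SNR for a full-scale sinusoid:
SNR = 6.02 * N + 1.76
    = 6.02 * 16 + 1.76
    = 96.32 + 1.76
    = 98.08 dB

98.08 dB


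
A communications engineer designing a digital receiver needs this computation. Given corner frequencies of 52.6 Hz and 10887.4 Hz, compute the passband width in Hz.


Bandwidth is the difference of -3dB frequencies:
BW = f_high - f_low
   = 10887.4 - 52.6
   = 10834.8 Hz

10834.8 Hz


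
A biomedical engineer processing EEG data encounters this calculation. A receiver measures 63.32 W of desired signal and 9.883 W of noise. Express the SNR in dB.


SNR in decibels:
SNR = 10 * log10(Ps / Pn)
    = 10 * log10(63.32 / 9.883)
    = 10 * log10(6.407)
    = 10 * 0.8067
    = 8.07 dB

8.07 dB


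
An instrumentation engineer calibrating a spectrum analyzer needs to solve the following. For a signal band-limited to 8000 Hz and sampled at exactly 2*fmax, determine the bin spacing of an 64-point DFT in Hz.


Step 1 — Nyquist sampling rate:
fs = 2 * fmax = 2 * 8000 = 16000 Hz

Step 2 — DFT bin spacing:
df = fs / N = 16000 / 64 = 250.0 Hz

250.0 Hz


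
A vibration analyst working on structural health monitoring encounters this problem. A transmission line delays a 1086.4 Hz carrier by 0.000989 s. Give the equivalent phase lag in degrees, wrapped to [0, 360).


Phase shift from frequency and time delay:
phi = 360 * f * t_delay
    = 360 * 1086.4 * 0.000989
    = 386.8 degrees
    mod 360 = 26.8 degrees

26.8 degrees


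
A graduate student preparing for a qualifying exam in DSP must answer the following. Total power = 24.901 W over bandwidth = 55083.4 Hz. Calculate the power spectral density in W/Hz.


Power spectral density:
PSD = P / BW
    = 24.901 / 55083.4
    = 0.00045206 W/Hz

0.00045206 W/Hz


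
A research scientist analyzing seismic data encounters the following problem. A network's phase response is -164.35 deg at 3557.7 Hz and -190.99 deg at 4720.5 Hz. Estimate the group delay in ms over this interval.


Group delay from phase difference:
tau = -d(phi)/d(omega)
d(phi) = -26.64 deg = -0.464956 rad
d(omega) = 2*pi*(4720.5 - 3557.7) = 7306.0879 rad/s
tau = -(-0.464956) / 7306.0879
    = 0.0636 ms

0.0636 ms


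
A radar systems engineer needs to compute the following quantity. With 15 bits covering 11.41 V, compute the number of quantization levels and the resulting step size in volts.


Step 1 — number of quantization levels:
L = 2^N = 2^15 = 32768

Step 2 — LSB step size:
delta = Vfs / L
      = 11.41 / 32768
      = 0.00034821 V

Levels = 32768; step size = 0.00034821 V


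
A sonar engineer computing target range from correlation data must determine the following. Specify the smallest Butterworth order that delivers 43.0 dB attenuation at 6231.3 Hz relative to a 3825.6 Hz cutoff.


Butterworth filter order formula:
n = log10(10^(A/10) - 1) / (2 * log10(f_stop/f_pass))
10^(43.0/10) - 1 = 19951.6231
f_stop/f_pass = 6231.3 / 3825.6 = 1.6288
n = 10.1472 -> ceil = 11

11


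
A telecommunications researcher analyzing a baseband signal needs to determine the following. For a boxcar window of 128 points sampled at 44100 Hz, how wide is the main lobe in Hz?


Main lobe width for a rectangular window:
Width = 2 * fs / N
      = 2 * 44100 / 128
      = 88200 / 128
      = 689.062 Hz

689.062 Hz


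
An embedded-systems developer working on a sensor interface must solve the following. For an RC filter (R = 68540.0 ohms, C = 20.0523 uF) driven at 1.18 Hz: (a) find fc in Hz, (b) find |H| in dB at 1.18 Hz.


Step 1 — cutoff frequency:
fc = 1 / (2*pi*R*C)
C = 20.0523 uF = 2.00523e-05 F
fc = 1 / (2*pi*68540.0*2.00523e-05)
   = 0.115801 Hz

Step 2 — magnitude at f = 1.18 Hz:
|H(f)| = 1 / sqrt(1 + (f/fc)^2)
f/fc = 1.18 / 0.115801 = 10.189895
|H| = 1 / sqrt(1 + 103.83396) = 0.0976673
|H|_dB = 20*log10(0.0976673) = -20.21 dB

fc = 0.115801 Hz; |H(1.18 Hz)| = -20.21 dB


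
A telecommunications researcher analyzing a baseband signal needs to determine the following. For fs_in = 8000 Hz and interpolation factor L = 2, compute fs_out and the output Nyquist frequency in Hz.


Step 1 — output sample rate after interpolation by L:
fs_out = L * fs_in = 2 * 8000 = 16000 Hz

Step 2 — Nyquist frequency of the output stream:
f_Nyq = fs_out / 2 = 16000 / 2 = 8000.0 Hz

fs_out = 16000 Hz; f_Nyquist = 8000.0 Hz


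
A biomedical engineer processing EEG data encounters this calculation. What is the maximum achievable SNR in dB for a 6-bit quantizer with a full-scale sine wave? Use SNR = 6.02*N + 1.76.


Theoretical SNR for a full-scale sinusoid:
SNR = 6.02 * N + 1.76
    = 6.02 * 6 + 1.76
    = 36.12 + 1.76
    = 37.88 dB

37.88 dB


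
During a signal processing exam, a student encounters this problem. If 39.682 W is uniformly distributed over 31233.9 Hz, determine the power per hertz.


Power spectral density:
PSD = P / BW
    = 39.682 / 31233.9
    = 0.00127048 W/Hz

0.00127048 W/Hz


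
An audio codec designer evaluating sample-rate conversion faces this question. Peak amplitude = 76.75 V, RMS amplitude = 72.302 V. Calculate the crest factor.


Crest factor is the ratio of peak to RMS:
CF = V_peak / V_rms
   = 76.75 / 72.302
   = 1.0615

1.0615


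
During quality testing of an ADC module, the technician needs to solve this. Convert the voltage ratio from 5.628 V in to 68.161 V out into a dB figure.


Voltage gain in dB:
G = 20 * log10(Vout / Vin)
  = 20 * log10(68.161 / 5.628)
  = 20 * log10(12.111052)
  = 20 * 1.083182
  = 21.66 dB

21.66 dB


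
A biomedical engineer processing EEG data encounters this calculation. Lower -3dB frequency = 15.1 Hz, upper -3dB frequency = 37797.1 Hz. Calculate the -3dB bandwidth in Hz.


Bandwidth is the difference of -3dB frequencies:
BW = f_high - f_low
   = 37797.1 - 15.1
   = 37782.0 Hz

37782.0 Hz


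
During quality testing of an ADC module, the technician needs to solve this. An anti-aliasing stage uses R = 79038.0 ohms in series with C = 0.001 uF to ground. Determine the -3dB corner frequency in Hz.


Cutoff frequency of a first-order RC filter:
fc = 1 / (2 * pi * R * C)
C = 0.001 uF = 1e-09 F
fc = 1 / (2 * pi * 79038.0 * 1e-09)
   = 1 / 0.00049661040030886
   = 2013.650941 Hz

2013.650941 Hz


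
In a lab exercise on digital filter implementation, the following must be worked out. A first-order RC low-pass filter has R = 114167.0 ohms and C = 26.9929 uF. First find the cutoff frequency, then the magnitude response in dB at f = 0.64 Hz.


Step 1 — cutoff frequency:
fc = 1 / (2*pi*R*C)
C = 26.9929 uF = 2.69929e-05 F
fc = 1 / (2*pi*114167.0*2.69929e-05)
   = 0.0516452 Hz

Step 2 — magnitude at f = 0.64 Hz:
|H(f)| = 1 / sqrt(1 + (f/fc)^2)
f/fc = 0.64 / 0.0516452 = 12.392246
|H| = 1 / sqrt(1 + 153.567761) = 0.0804342
|H|_dB = 20*log10(0.0804342) = -21.89 dB

fc = 0.0516452 Hz; |H(0.64 Hz)| = -21.89 dB


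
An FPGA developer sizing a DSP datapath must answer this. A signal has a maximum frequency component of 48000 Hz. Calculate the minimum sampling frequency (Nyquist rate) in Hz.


The Nyquist rate is twice the maximum frequency component.
fs_min = 2 * fmax
      = 2 * 48000
      = 96000 Hz

96000


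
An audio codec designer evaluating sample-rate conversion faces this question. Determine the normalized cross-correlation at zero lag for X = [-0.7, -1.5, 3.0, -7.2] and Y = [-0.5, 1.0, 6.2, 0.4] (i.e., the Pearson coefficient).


Pearson correlation coefficient (population):
r = cov(X,Y) / (std(X) * std(Y))
Mean X = -1.6, Mean Y = 1.775
Cov(X,Y) = 6.4825
Std(X) = 3.651712, Std(Y) = 2.609957
r = 0.6802

0.6802


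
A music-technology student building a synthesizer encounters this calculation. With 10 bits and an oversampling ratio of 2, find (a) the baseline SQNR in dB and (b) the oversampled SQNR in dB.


Step 1 — baseline SQNR at Nyquist:
SQNR_base = 6.02*N + 1.76
          = 6.02*10 + 1.76
          = 61.96 dB

Step 2 — oversampling processing gain:
G = 10*log10(OSR) = 10*log10(2) = 3.01 dB

Step 3 — total:
SQNR_total = 61.96 + 3.01 = 64.97 dB

Base SQNR = 61.96 dB; oversampled SQNR = 64.97 dB


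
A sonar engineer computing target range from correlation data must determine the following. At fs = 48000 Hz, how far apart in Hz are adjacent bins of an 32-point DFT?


DFT frequency resolution:
df = fs / N
   = 48000 / 32
   = 1500.0 Hz

1500.0 Hz


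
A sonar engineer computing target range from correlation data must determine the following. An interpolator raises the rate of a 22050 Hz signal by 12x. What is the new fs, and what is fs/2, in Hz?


Step 1 — output sample rate after interpolation by L:
fs_out = L * fs_in = 12 * 22050 = 264600 Hz

Step 2 — Nyquist frequency of the output stream:
f_Nyq = fs_out / 2 = 264600 / 2 = 132300.0 Hz

fs_out = 264600 Hz; f_Nyquist = 132300.0 Hz


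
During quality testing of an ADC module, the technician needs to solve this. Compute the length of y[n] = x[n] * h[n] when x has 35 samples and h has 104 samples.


Linear convolution output length:
L = N + M - 1
  = 35 + 104 - 1
  = 138 samples

138


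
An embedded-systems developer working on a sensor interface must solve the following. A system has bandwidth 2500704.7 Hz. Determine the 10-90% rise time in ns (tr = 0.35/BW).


Rise time from bandwidth relationship:
tr = 0.35 / BW
   = 0.35 / 2500704.7
   = 1.399605479e-07 s
   = 139.9605 ns

139.9605 ns


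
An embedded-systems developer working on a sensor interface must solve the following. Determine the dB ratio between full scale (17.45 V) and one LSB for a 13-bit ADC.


Dynamic range from full-scale to LSB:
V_min = V_max / 2^bits = 17.45 / 2^13
DR = 20 * log10(V_max / V_min)
   = 20 * log10(2^13)
   = 20 * 13 * log10(2)
   = 78.27 dB

78.27 dB


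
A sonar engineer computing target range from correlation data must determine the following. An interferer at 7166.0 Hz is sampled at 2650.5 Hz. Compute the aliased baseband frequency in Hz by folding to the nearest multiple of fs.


Compute the nearest integer multiple of fs to the signal:
n = round(7166.0 / 2650.5) = 3
f_alias = |7166.0 - 3 * 2650.5|
        = |7166.0 - 7951.5|
        = 785.5 Hz

785.5


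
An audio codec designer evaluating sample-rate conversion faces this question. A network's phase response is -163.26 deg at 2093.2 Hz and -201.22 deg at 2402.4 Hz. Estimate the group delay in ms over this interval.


Group delay from phase difference:
tau = -d(phi)/d(omega)
d(phi) = -37.96 deg = -0.662527 rad
d(omega) = 2*pi*(2402.4 - 2093.2) = 1942.7609 rad/s
tau = -(-0.662527) / 1942.7609
    = 0.341 ms

0.341 ms


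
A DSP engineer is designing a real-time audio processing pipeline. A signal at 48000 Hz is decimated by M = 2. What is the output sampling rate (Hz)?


Decimation reduces the sample rate:
fs_out = fs_in / M
       = 48000 / 2
       = 24000.0 Hz

24000.0 Hz


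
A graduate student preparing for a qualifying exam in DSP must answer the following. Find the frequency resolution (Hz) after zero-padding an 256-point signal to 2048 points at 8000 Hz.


Frequency resolution after zero-padding:
N_padded = 256 * 8 = 2048
df = fs / N_padded
   = 8000 / 2048
   = 3.9062 Hz

3.9062 Hz


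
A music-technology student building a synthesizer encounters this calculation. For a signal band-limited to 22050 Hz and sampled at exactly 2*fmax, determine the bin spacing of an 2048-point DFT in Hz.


Step 1 — Nyquist sampling rate:
fs = 2 * fmax = 2 * 22050 = 44100 Hz

Step 2 — DFT bin spacing:
df = fs / N = 44100 / 2048 = 21.5332 Hz

21.5332 Hz


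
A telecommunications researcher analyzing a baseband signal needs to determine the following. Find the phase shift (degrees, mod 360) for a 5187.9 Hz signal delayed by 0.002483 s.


Phase shift from frequency and time delay:
phi = 360 * f * t_delay
    = 360 * 5187.9 * 0.002483
    = 4637.36 degrees
    mod 360 = 317.36 degrees

317.36 degrees


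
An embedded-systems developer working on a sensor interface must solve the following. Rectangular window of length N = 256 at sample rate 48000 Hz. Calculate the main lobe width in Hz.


Main lobe width for a rectangular window:
Width = 2 * fs / N
      = 2 * 48000 / 256
      = 96000 / 256
      = 375.0 Hz

375.0 Hz


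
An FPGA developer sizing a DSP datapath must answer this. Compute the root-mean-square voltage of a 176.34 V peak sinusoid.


RMS voltage for a sinusoidal waveform:
V_rms = V_peak / sqrt(2)
      = 176.34 / 1.414214
      = 124.691 V

124.691 V


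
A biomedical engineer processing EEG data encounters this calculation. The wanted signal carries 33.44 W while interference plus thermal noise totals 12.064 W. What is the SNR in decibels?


SNR in decibels:
SNR = 10 * log10(Ps / Pn)
    = 10 * log10(33.44 / 12.064)
    = 10 * log10(2.7719)
    = 10 * 0.4428
    = 4.43 dB

4.43 dB


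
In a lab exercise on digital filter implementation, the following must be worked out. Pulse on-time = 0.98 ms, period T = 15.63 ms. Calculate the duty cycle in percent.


Duty cycle as a percentage:
DC = (t_on / T) * 100
   = (0.98 / 15.63) * 100
   = 0.0627 * 100
   = 6.27 %

6.27 %


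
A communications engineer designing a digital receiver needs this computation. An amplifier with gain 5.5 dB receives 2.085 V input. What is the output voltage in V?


Output voltage from dB gain:
V_out = V_in * 10^(gain_dB / 20)
      = 2.085 * 10^(5.5 / 20)
      = 2.085 * 1.883649
      = 3.9274 V

3.9274 V


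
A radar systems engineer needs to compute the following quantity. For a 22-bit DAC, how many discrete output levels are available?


Number of quantization levels = 2^N
= 2^22
= 4194304

4194304


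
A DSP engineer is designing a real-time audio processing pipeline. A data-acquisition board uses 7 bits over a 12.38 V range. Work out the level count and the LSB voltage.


Step 1 — number of quantization levels:
L = 2^N = 2^7 = 128

Step 2 — LSB step size:
delta = Vfs / L
      = 12.38 / 128
      = 0.09671875 V

Levels = 128; step size = 0.09671875 V


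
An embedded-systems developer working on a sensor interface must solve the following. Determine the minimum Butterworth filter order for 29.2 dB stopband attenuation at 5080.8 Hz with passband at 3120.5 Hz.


Butterworth filter order formula:
n = log10(10^(A/10) - 1) / (2 * log10(f_stop/f_pass))
10^(29.2/10) - 1 = 830.7638
f_stop/f_pass = 5080.8 / 3120.5 = 1.6282
n = 6.8951 -> ceil = 7

7


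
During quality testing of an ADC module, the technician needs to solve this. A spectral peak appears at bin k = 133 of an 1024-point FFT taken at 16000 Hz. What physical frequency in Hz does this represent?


Frequency of DFT bin k:
f_k = k * fs / N
    = 133 * 16000 / 1024
    = 2128000 / 1024
    = 2078.125 Hz

2078.125 Hz


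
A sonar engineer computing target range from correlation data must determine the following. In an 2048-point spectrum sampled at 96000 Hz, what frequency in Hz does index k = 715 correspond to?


Frequency of DFT bin k:
f_k = k * fs / N
    = 715 * 96000 / 2048
    = 68640000 / 2048
    = 33515.625 Hz

33515.625 Hz


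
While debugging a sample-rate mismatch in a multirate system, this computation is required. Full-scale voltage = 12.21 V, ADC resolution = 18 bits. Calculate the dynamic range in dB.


Dynamic range from full-scale to LSB:
V_min = V_max / 2^bits = 12.21 / 2^18
DR = 20 * log10(V_max / V_min)
   = 20 * log10(2^18)
   = 20 * 18 * log10(2)
   = 108.37 dB

108.37 dB


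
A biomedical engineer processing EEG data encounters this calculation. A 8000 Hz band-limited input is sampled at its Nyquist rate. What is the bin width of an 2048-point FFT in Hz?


Step 1 — Nyquist sampling rate:
fs = 2 * fmax = 2 * 8000 = 16000 Hz

Step 2 — DFT bin spacing:
df = fs / N = 16000 / 2048 = 7.8125 Hz

7.8125 Hz


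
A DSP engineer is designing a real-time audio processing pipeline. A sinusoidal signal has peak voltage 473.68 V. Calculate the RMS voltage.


RMS voltage for a sinusoidal waveform:
V_rms = V_peak / sqrt(2)
      = 473.68 / 1.414214
      = 334.942 V

334.942 V


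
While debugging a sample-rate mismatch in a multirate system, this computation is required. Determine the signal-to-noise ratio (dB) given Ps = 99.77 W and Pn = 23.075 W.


SNR in decibels:
SNR = 10 * log10(Ps / Pn)
    = 10 * log10(99.77 / 23.075)
    = 10 * log10(4.3237)
    = 10 * 0.6359
    = 6.36 dB

6.36 dB


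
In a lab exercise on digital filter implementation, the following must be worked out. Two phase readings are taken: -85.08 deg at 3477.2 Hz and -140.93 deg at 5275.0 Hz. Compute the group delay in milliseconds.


Group delay from phase difference:
tau = -d(phi)/d(omega)
d(phi) = -55.85 deg = -0.974766 rad
d(omega) = 2*pi*(5275.0 - 3477.2) = 11295.9105 rad/s
tau = -(-0.974766) / 11295.9105
    = 0.0863 ms

0.0863 ms


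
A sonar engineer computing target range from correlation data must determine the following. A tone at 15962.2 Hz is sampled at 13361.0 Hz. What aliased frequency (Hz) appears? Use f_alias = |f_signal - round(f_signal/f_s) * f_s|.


Compute the nearest integer multiple of fs to the signal:
n = round(15962.2 / 13361.0) = 1
f_alias = |15962.2 - 1 * 13361.0|
        = |15962.2 - 13361.0|
        = 2601.2 Hz

2601.2


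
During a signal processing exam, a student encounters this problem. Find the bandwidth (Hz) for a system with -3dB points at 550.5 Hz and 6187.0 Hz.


Bandwidth is the difference of -3dB frequencies:
BW = f_high - f_low
   = 6187.0 - 550.5
   = 5636.5 Hz

5636.5 Hz


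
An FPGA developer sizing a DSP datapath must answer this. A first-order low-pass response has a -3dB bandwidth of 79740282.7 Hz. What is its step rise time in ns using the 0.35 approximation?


Rise time from bandwidth relationship:
tr = 0.35 / BW
   = 0.35 / 79740282.7
   = 4.389249551e-09 s
   = 4.3892 ns

4.3892 ns


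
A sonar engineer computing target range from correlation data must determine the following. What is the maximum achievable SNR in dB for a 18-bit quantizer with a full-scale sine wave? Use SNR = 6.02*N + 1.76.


Theoretical SNR for a full-scale sinusoid:
SNR = 6.02 * N + 1.76
    = 6.02 * 18 + 1.76
    = 108.36 + 1.76
    = 110.12 dB

110.12 dB


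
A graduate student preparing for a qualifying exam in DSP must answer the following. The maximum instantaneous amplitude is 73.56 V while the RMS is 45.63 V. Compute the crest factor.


Crest factor is the ratio of peak to RMS:
CF = V_peak / V_rms
   = 73.56 / 45.63
   = 1.6121

1.6121


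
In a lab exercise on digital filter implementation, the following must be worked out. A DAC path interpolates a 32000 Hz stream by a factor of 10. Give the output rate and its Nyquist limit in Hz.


Step 1 — output sample rate after interpolation by L:
fs_out = L * fs_in = 10 * 32000 = 320000 Hz

Step 2 — Nyquist frequency of the output stream:
f_Nyq = fs_out / 2 = 320000 / 2 = 160000.0 Hz

fs_out = 320000 Hz; f_Nyquist = 160000.0 Hz


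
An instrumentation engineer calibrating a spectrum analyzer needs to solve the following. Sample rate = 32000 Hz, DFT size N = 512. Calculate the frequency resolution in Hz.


DFT frequency resolution:
df = fs / N
   = 32000 / 512
   = 62.5 Hz

62.5 Hz


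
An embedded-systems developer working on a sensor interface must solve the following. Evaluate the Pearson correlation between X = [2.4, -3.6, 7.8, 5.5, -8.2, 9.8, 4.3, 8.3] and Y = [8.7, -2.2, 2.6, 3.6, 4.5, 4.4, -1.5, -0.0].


Pearson correlation coefficient (population):
r = cov(X,Y) / (std(X) * std(Y))
Mean X = 3.2875, Mean Y = 2.5125
Cov(X,Y) = 0.321406
Std(X) = 5.852443, Std(Y) = 3.383946
r = 0.0162

0.0162


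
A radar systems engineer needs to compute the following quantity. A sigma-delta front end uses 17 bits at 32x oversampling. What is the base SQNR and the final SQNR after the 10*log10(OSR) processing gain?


Step 1 — baseline SQNR at Nyquist:
SQNR_base = 6.02*N + 1.76
          = 6.02*17 + 1.76
          = 104.1 dB

Step 2 — oversampling processing gain:
G = 10*log10(OSR) = 10*log10(32) = 15.05 dB

Step 3 — total:
SQNR_total = 104.1 + 15.05 = 119.15 dB

Base SQNR = 104.1 dB; oversampled SQNR = 119.15 dB


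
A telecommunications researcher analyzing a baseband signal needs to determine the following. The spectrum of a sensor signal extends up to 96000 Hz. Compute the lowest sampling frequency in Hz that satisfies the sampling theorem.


The Nyquist rate is twice the maximum frequency component.
fs_min = 2 * fmax
      = 2 * 96000
      = 192000 Hz

192000


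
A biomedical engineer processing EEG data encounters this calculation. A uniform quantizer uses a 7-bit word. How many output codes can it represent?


Number of quantization levels = 2^N
= 2^7
= 128

128


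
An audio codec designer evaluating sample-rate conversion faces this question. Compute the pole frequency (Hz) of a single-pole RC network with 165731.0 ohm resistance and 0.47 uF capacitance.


Cutoff frequency of a first-order RC filter:
fc = 1 / (2 * pi * R * C)
C = 0.47 uF = 4.7e-07 F
fc = 1 / (2 * pi * 165731.0 * 4.7e-07)
   = 1 / 0.48941973454776
   = 2.043236 Hz

2.043236 Hz


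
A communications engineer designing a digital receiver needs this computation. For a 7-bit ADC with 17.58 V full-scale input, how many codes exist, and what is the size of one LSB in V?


Step 1 — number of quantization levels:
L = 2^N = 2^7 = 128

Step 2 — LSB step size:
delta = Vfs / L
      = 17.58 / 128
      = 0.13734375 V

Levels = 128; step size = 0.13734375 V


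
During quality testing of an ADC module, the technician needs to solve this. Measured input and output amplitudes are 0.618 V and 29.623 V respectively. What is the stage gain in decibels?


Voltage gain in dB:
G = 20 * log10(Vout / Vin)
  = 20 * log10(29.623 / 0.618)
  = 20 * log10(47.933657)
  = 20 * 1.680641
  = 33.61 dB

33.61 dB


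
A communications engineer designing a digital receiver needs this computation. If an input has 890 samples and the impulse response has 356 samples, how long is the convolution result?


Linear convolution output length:
L = N + M - 1
  = 890 + 356 - 1
  = 1245 samples

1245


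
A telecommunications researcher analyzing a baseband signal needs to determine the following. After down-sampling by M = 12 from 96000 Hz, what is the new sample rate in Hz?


Decimation reduces the sample rate:
fs_out = fs_in / M
       = 96000 / 12
       = 8000.0 Hz

8000.0 Hz


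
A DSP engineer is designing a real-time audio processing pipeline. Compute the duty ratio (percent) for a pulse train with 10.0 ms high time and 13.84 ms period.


Duty cycle as a percentage:
DC = (t_on / T) * 100
   = (10.0 / 13.84) * 100
   = 0.722543 * 100
   = 72.25 %

72.25 %


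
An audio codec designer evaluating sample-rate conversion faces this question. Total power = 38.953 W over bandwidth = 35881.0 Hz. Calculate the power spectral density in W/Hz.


Power spectral density:
PSD = P / BW
    = 38.953 / 35881.0
    = 0.00108562 W/Hz

0.00108562 W/Hz


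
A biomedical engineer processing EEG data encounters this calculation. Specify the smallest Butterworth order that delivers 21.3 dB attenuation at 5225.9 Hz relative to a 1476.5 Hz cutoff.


Butterworth filter order formula:
n = log10(10^(A/10) - 1) / (2 * log10(f_stop/f_pass))
10^(21.3/10) - 1 = 133.8963
f_stop/f_pass = 5225.9 / 1476.5 = 3.5394
n = 1.9372 -> ceil = 2

2
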